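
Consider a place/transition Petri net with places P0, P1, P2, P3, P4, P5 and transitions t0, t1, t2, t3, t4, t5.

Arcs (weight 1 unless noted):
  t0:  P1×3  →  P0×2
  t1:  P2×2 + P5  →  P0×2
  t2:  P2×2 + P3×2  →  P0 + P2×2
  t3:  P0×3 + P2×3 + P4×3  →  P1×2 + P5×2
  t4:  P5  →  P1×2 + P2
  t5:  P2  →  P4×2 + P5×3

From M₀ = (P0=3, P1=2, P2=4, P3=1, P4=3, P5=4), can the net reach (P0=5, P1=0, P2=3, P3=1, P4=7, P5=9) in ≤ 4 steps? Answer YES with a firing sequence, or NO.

NO — not reachable within 4 firings

depth 0: 1 marking
depth 1: 5 markings reached so far
depth 2: 15 markings reached so far
depth 3: 31 markings reached so far
depth 4: 56 markings reached so far
target is not among the 56 markings reachable within 4 steps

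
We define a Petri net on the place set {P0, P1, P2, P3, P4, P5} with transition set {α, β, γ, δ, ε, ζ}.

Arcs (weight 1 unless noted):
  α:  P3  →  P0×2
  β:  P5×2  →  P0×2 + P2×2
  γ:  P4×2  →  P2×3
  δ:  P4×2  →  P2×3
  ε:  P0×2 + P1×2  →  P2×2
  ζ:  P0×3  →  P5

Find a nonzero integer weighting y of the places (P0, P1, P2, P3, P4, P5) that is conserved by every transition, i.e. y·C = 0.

Incidence matrix C (rows=places, cols=transitions):
        α    β    γ    δ    ε    ζ
   P0   2    2    0    0   -2   -3
   P1   0    0    0    0   -2    0
   P2   0    2    3    3    2    0
   P3  -1    0    0    0    0    0
   P4   0    0   -2   -2    0    0
   P5   0   -2    0    0    0    1

Candidate y = [1, 1, 2, 2, 3, 3]; check y·C column-wise:
  col α: 1·2 + 1·0 + 2·0 + 2·-1 + 3·0 + 3·0 = 0
  col β: 1·2 + 1·0 + 2·2 + 2·0 + 3·0 + 3·-2 = 0
  col γ: 1·0 + 1·0 + 2·3 + 2·0 + 3·-2 + 3·0 = 0
  col δ: 1·0 + 1·0 + 2·3 + 2·0 + 3·-2 + 3·0 = 0
  col ε: 1·-2 + 1·-2 + 2·2 + 2·0 + 3·0 + 3·0 = 0
  col ζ: 1·-3 + 1·0 + 2·0 + 2·0 + 3·0 + 3·1 = 0

y = (P0:1, P1:1, P2:2, P3:2, P4:3, P5:3)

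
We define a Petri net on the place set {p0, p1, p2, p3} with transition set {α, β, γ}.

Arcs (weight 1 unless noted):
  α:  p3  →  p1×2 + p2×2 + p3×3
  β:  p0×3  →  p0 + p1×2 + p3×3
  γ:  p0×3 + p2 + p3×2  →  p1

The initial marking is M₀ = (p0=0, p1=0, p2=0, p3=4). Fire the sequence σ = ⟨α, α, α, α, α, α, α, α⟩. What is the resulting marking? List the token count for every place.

(p0=0, p1=16, p2=16, p3=20)

step 1: fire α:  (p0=0, p1=0, p2=0, p3=4) → (p0=0, p1=2, p2=2, p3=6)
step 2: fire α:  (p0=0, p1=2, p2=2, p3=6) → (p0=0, p1=4, p2=4, p3=8)
step 3: fire α:  (p0=0, p1=4, p2=4, p3=8) → (p0=0, p1=6, p2=6, p3=10)
step 4: fire α:  (p0=0, p1=6, p2=6, p3=10) → (p0=0, p1=8, p2=8, p3=12)
step 5: fire α:  (p0=0, p1=8, p2=8, p3=12) → (p0=0, p1=10, p2=10, p3=14)
step 6: fire α:  (p0=0, p1=10, p2=10, p3=14) → (p0=0, p1=12, p2=12, p3=16)
step 7: fire α:  (p0=0, p1=12, p2=12, p3=16) → (p0=0, p1=14, p2=14, p3=18)
step 8: fire α:  (p0=0, p1=14, p2=14, p3=18) → (p0=0, p1=16, p2=16, p3=20)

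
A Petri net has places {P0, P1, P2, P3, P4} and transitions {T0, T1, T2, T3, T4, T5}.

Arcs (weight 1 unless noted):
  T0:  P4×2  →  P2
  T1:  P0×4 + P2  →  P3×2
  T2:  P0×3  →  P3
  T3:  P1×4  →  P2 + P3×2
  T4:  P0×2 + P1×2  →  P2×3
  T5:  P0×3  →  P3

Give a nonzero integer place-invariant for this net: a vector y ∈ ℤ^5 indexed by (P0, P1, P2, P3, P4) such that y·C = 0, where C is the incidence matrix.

y = (P0:1, P1:2, P2:2, P3:3, P4:1)

Incidence matrix C (rows=places, cols=transitions):
       T0   T1   T2   T3   T4   T5
   P0   0   -4   -3    0   -2   -3
   P1   0    0    0   -4   -2    0
   P2   1   -1    0    1    3    0
   P3   0    2    1    2    0    1
   P4  -2    0    0    0    0    0

Candidate y = [1, 2, 2, 3, 1]; check y·C column-wise:
  col T0: 1·0 + 2·0 + 2·1 + 3·0 + 1·-2 = 0
  col T1: 1·-4 + 2·0 + 2·-1 + 3·2 + 1·0 = 0
  col T2: 1·-3 + 2·0 + 2·0 + 3·1 + 1·0 = 0
  col T3: 1·0 + 2·-4 + 2·1 + 3·2 + 1·0 = 0
  col T4: 1·-2 + 2·-2 + 2·3 + 3·0 + 1·0 = 0
  col T5: 1·-3 + 2·0 + 2·0 + 3·1 + 1·0 = 0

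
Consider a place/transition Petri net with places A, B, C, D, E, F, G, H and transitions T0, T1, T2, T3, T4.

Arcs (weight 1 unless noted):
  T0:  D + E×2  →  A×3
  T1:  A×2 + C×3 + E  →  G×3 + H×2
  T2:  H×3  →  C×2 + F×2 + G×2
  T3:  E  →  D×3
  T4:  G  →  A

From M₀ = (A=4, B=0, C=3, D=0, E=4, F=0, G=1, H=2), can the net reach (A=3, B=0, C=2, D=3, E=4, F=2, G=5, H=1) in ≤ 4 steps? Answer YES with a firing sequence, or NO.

NO — not reachable within 4 firings

depth 0: 1 marking
depth 1: 4 markings reached so far
depth 2: 10 markings reached so far
depth 3: 20 markings reached so far
depth 4: 32 markings reached so far
target is not among the 32 markings reachable within 4 steps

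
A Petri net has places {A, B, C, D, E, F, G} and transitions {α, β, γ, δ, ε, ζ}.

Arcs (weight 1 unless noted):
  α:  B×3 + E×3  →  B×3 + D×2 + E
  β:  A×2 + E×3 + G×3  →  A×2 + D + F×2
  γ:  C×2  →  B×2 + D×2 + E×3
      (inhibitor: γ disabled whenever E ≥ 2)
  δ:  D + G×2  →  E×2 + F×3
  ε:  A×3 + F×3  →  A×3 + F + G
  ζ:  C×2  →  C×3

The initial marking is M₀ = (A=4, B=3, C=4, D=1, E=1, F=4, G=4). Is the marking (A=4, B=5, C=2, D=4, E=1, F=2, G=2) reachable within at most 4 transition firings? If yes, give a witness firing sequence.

depth 0: 1 marking
depth 1: 5 markings reached so far
depth 2: 15 markings reached so far
depth 3: 35 markings reached so far
depth 4: 69 markings reached so far
target is not among the 69 markings reachable within 4 steps

NO — not reachable within 4 firings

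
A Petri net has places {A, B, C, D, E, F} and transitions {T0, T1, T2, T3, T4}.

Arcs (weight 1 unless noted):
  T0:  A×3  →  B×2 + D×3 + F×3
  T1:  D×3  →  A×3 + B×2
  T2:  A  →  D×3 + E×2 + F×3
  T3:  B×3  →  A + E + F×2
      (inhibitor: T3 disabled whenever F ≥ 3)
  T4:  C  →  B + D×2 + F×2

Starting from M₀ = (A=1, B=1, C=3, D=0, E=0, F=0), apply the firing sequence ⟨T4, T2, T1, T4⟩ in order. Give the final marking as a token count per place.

step 1: fire T4:  (A=1, B=1, C=3, D=0, E=0, F=0) → (A=1, B=2, C=2, D=2, E=0, F=2)
step 2: fire T2:  (A=1, B=2, C=2, D=2, E=0, F=2) → (A=0, B=2, C=2, D=5, E=2, F=5)
step 3: fire T1:  (A=0, B=2, C=2, D=5, E=2, F=5) → (A=3, B=4, C=2, D=2, E=2, F=5)
step 4: fire T4:  (A=3, B=4, C=2, D=2, E=2, F=5) → (A=3, B=5, C=1, D=4, E=2, F=7)

(A=3, B=5, C=1, D=4, E=2, F=7)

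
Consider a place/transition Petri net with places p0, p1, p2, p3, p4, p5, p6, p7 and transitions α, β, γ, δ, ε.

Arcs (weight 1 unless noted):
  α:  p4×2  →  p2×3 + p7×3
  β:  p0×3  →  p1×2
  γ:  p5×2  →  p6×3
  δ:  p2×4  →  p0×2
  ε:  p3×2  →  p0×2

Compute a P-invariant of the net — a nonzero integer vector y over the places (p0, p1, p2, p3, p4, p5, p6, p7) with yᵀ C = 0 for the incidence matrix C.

y = (p0:4, p1:6, p2:2, p3:4, p4:3, p5:0, p6:0, p7:0)

Incidence matrix C (rows=places, cols=transitions):
        α    β    γ    δ    ε
   p0   0   -3    0    2    2
   p1   0    2    0    0    0
   p2   3    0    0   -4    0
   p3   0    0    0    0   -2
   p4  -2    0    0    0    0
   p5   0    0   -2    0    0
   p6   0    0    3    0    0
   p7   3    0    0    0    0

Candidate y = [4, 6, 2, 4, 3, 0, 0, 0]; check y·C column-wise:
  col α: 4·0 + 6·0 + 2·3 + 4·0 + 3·-2 + 0·3 = 0
  col β: 4·-3 + 6·2 + 2·0 + 4·0 + 3·0 = 0
  col γ: 4·0 + 6·0 + 2·0 + 4·0 + 3·0 + 0·-2 + 0·3 = 0
  col δ: 4·2 + 6·0 + 2·-4 + 4·0 + 3·0 = 0
  col ε: 4·2 + 6·0 + 2·0 + 4·-2 + 3·0 = 0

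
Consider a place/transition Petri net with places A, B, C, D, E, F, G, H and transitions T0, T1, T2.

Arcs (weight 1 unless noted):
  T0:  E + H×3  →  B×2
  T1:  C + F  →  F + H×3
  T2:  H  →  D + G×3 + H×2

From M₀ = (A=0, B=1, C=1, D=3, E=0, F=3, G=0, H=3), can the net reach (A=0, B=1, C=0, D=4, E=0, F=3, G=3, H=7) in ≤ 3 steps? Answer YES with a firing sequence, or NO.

step 1: fire T1:  (A=0, B=1, C=1, D=3, E=0, F=3, G=0, H=3) → (A=0, B=1, C=0, D=3, E=0, F=3, G=0, H=6)
step 2: fire T2:  (A=0, B=1, C=0, D=3, E=0, F=3, G=0, H=6) → (A=0, B=1, C=0, D=4, E=0, F=3, G=3, H=7)

YES — reachable via ⟨T1, T2⟩ (2 firings)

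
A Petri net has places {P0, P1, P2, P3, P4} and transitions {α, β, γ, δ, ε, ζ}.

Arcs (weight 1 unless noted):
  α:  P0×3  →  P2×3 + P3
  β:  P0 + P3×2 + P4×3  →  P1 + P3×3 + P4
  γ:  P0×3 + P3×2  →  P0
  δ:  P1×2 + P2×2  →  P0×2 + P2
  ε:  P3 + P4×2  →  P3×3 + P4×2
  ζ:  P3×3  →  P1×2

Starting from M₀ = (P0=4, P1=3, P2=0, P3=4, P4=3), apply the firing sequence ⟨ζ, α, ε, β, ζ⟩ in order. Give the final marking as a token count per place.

step 1: fire ζ:  (P0=4, P1=3, P2=0, P3=4, P4=3) → (P0=4, P1=5, P2=0, P3=1, P4=3)
step 2: fire α:  (P0=4, P1=5, P2=0, P3=1, P4=3) → (P0=1, P1=5, P2=3, P3=2, P4=3)
step 3: fire ε:  (P0=1, P1=5, P2=3, P3=2, P4=3) → (P0=1, P1=5, P2=3, P3=4, P4=3)
step 4: fire β:  (P0=1, P1=5, P2=3, P3=4, P4=3) → (P0=0, P1=6, P2=3, P3=5, P4=1)
step 5: fire ζ:  (P0=0, P1=6, P2=3, P3=5, P4=1) → (P0=0, P1=8, P2=3, P3=2, P4=1)

(P0=0, P1=8, P2=3, P3=2, P4=1)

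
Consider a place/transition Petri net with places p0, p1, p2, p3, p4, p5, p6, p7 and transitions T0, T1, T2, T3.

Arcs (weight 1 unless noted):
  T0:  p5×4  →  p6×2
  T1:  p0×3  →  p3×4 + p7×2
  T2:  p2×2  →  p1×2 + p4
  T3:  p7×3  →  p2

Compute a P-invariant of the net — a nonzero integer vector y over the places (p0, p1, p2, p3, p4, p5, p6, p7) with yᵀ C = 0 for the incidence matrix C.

Incidence matrix C (rows=places, cols=transitions):
       T0   T1   T2   T3
   p0   0   -3    0    0
   p1   0    0    2    0
   p2   0    0   -2    1
   p3   0    4    0    0
   p4   0    0    1    0
   p5  -4    0    0    0
   p6   2    0    0    0
   p7   0    2    0   -3

Candidate y = [4, 0, 0, 3, 0, 0, 0, 0]; check y·C column-wise:
  col T0: 4·0 + 3·0 + 0·-4 + 0·2 = 0
  col T1: 4·-3 + 3·4 + 0·2 = 0
  col T2: 4·0 + 0·2 + 0·-2 + 3·0 + 0·1 = 0
  col T3: 4·0 + 0·1 + 3·0 + 0·-3 = 0

y = (p0:4, p1:0, p2:0, p3:3, p4:0, p5:0, p6:0, p7:0)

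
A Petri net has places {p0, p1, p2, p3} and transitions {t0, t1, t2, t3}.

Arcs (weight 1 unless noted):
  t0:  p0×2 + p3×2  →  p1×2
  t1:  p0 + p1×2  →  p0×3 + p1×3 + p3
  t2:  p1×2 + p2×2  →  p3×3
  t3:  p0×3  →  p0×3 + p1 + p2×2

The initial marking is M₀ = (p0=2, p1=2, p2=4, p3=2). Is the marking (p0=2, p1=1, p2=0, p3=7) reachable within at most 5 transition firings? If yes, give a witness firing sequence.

step 1: fire t1:  (p0=2, p1=2, p2=4, p3=2) → (p0=4, p1=3, p2=4, p3=3)
step 2: fire t0:  (p0=4, p1=3, p2=4, p3=3) → (p0=2, p1=5, p2=4, p3=1)
step 3: fire t2:  (p0=2, p1=5, p2=4, p3=1) → (p0=2, p1=3, p2=2, p3=4)
step 4: fire t2:  (p0=2, p1=3, p2=2, p3=4) → (p0=2, p1=1, p2=0, p3=7)

YES — reachable via ⟨t1, t0, t2, t2⟩ (4 firings)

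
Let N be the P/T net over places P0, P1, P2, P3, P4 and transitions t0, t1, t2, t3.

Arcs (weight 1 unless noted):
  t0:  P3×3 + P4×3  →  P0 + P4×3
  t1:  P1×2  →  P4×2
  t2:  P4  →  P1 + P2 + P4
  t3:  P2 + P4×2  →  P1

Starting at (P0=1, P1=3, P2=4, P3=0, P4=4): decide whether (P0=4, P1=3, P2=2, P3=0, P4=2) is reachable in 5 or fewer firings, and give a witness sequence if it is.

NO — not reachable within 5 firings

depth 0: 1 marking
depth 1: 4 markings reached so far
depth 2: 9 markings reached so far
depth 3: 16 markings reached so far
depth 4: 23 markings reached so far
depth 5: 29 markings reached so far
target is not among the 29 markings reachable within 5 steps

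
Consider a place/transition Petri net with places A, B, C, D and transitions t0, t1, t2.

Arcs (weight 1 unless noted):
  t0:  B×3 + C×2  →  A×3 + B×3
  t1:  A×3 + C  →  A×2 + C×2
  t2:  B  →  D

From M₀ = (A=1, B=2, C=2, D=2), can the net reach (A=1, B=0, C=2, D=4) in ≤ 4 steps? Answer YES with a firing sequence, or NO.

step 1: fire t2:  (A=1, B=2, C=2, D=2) → (A=1, B=1, C=2, D=3)
step 2: fire t2:  (A=1, B=1, C=2, D=3) → (A=1, B=0, C=2, D=4)

YES — reachable via ⟨t2, t2⟩ (2 firings)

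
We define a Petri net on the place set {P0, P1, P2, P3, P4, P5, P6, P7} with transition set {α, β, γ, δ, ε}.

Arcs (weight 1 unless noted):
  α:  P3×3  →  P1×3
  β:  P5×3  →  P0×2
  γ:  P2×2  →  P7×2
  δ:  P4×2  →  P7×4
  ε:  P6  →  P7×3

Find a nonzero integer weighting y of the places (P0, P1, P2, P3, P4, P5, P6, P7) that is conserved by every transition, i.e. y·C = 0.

y = (P0:0, P1:1, P2:0, P3:1, P4:0, P5:0, P6:0, P7:0)

Incidence matrix C (rows=places, cols=transitions):
        α    β    γ    δ    ε
   P0   0    2    0    0    0
   P1   3    0    0    0    0
   P2   0    0   -2    0    0
   P3  -3    0    0    0    0
   P4   0    0    0   -2    0
   P5   0   -3    0    0    0
   P6   0    0    0    0   -1
   P7   0    0    2    4    3

Candidate y = [0, 1, 0, 1, 0, 0, 0, 0]; check y·C column-wise:
  col α: 1·3 + 1·-3 = 0
  col β: 0·2 + 1·0 + 1·0 + 0·-3 = 0
  col γ: 1·0 + 0·-2 + 1·0 + 0·2 = 0
  col δ: 1·0 + 1·0 + 0·-2 + 0·4 = 0
  col ε: 1·0 + 1·0 + 0·-1 + 0·3 = 0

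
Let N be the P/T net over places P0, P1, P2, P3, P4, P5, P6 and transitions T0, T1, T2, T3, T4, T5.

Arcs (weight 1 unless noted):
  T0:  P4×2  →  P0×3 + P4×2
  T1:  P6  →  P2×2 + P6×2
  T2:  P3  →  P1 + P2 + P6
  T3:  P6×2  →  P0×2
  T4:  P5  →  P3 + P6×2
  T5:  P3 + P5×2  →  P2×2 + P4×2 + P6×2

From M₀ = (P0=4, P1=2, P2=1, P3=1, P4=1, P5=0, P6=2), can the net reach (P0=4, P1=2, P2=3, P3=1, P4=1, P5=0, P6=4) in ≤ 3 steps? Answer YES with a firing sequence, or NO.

depth 0: 1 marking
depth 1: 4 markings reached so far
depth 2: 8 markings reached so far
depth 3: 12 markings reached so far
target is not among the 12 markings reachable within 3 steps

NO — not reachable within 3 firings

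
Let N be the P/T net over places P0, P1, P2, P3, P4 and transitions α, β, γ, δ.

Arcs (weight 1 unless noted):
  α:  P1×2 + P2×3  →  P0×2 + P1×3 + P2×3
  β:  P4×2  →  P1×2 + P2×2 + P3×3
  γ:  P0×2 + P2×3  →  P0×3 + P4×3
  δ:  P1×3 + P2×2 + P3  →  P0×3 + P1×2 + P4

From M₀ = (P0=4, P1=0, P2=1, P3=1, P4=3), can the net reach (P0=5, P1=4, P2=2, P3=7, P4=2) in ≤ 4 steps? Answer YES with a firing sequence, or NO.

step 1: fire β:  (P0=4, P1=0, P2=1, P3=1, P4=3) → (P0=4, P1=2, P2=3, P3=4, P4=1)
step 2: fire γ:  (P0=4, P1=2, P2=3, P3=4, P4=1) → (P0=5, P1=2, P2=0, P3=4, P4=4)
step 3: fire β:  (P0=5, P1=2, P2=0, P3=4, P4=4) → (P0=5, P1=4, P2=2, P3=7, P4=2)

YES — reachable via ⟨β, γ, β⟩ (3 firings)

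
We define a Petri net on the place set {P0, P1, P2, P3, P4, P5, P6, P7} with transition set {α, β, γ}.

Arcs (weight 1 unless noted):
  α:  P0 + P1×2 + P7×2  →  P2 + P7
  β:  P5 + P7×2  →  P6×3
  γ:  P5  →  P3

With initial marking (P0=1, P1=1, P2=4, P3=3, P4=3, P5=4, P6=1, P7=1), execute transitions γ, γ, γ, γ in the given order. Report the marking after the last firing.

(P0=1, P1=1, P2=4, P3=7, P4=3, P5=0, P6=1, P7=1)

step 1: fire γ:  (P0=1, P1=1, P2=4, P3=3, P4=3, P5=4, P6=1, P7=1) → (P0=1, P1=1, P2=4, P3=4, P4=3, P5=3, P6=1, P7=1)
step 2: fire γ:  (P0=1, P1=1, P2=4, P3=4, P4=3, P5=3, P6=1, P7=1) → (P0=1, P1=1, P2=4, P3=5, P4=3, P5=2, P6=1, P7=1)
step 3: fire γ:  (P0=1, P1=1, P2=4, P3=5, P4=3, P5=2, P6=1, P7=1) → (P0=1, P1=1, P2=4, P3=6, P4=3, P5=1, P6=1, P7=1)
step 4: fire γ:  (P0=1, P1=1, P2=4, P3=6, P4=3, P5=1, P6=1, P7=1) → (P0=1, P1=1, P2=4, P3=7, P4=3, P5=0, P6=1, P7=1)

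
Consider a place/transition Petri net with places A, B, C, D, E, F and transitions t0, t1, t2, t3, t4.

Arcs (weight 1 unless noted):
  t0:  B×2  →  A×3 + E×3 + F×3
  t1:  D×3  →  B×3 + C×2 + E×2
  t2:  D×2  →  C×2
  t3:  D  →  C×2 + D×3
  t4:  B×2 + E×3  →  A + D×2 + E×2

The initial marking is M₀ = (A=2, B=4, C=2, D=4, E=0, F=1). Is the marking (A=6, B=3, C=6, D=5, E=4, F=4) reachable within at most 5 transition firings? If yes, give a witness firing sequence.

YES — reachable via ⟨t0, t1, t3, t4⟩ (4 firings)

step 1: fire t0:  (A=2, B=4, C=2, D=4, E=0, F=1) → (A=5, B=2, C=2, D=4, E=3, F=4)
step 2: fire t1:  (A=5, B=2, C=2, D=4, E=3, F=4) → (A=5, B=5, C=4, D=1, E=5, F=4)
step 3: fire t3:  (A=5, B=5, C=4, D=1, E=5, F=4) → (A=5, B=5, C=6, D=3, E=5, F=4)
step 4: fire t4:  (A=5, B=5, C=6, D=3, E=5, F=4) → (A=6, B=3, C=6, D=5, E=4, F=4)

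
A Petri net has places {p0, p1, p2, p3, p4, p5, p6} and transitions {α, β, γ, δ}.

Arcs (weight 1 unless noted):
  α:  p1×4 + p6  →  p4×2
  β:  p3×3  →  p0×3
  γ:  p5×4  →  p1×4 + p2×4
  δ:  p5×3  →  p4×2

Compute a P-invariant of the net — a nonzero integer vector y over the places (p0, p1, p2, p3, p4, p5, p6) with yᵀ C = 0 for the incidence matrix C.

Incidence matrix C (rows=places, cols=transitions):
        α    β    γ    δ
   p0   0    3    0    0
   p1  -4    0    4    0
   p2   0    0    4    0
   p3   0   -3    0    0
   p4   2    0    0    2
   p5   0    0   -4   -3
   p6  -1    0    0    0

Candidate y = [1, 0, 0, 1, 0, 0, 0]; check y·C column-wise:
  col α: 1·0 + 0·-4 + 1·0 + 0·2 + 0·-1 = 0
  col β: 1·3 + 1·-3 = 0
  col γ: 1·0 + 0·4 + 0·4 + 1·0 + 0·-4 = 0
  col δ: 1·0 + 1·0 + 0·2 + 0·-3 = 0

y = (p0:1, p1:0, p2:0, p3:1, p4:0, p5:0, p6:0)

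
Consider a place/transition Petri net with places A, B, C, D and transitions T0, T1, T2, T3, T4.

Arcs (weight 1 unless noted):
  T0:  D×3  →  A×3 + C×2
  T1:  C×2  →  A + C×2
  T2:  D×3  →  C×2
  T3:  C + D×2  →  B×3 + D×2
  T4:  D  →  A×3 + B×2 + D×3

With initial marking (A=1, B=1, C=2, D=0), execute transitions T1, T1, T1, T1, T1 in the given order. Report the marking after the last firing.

step 1: fire T1:  (A=1, B=1, C=2, D=0) → (A=2, B=1, C=2, D=0)
step 2: fire T1:  (A=2, B=1, C=2, D=0) → (A=3, B=1, C=2, D=0)
step 3: fire T1:  (A=3, B=1, C=2, D=0) → (A=4, B=1, C=2, D=0)
step 4: fire T1:  (A=4, B=1, C=2, D=0) → (A=5, B=1, C=2, D=0)
step 5: fire T1:  (A=5, B=1, C=2, D=0) → (A=6, B=1, C=2, D=0)

(A=6, B=1, C=2, D=0)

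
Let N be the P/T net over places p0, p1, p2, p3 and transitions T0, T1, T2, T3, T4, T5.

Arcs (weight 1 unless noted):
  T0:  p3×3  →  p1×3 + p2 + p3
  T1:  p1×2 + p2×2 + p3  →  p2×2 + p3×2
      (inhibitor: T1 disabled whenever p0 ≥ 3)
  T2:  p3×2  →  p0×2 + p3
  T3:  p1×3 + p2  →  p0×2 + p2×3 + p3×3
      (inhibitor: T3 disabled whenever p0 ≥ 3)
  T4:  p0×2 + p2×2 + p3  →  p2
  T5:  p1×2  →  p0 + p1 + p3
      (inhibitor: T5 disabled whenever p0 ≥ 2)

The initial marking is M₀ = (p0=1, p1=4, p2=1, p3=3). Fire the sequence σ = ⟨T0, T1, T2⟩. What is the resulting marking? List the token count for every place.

(p0=3, p1=5, p2=2, p3=1)

step 1: fire T0:  (p0=1, p1=4, p2=1, p3=3) → (p0=1, p1=7, p2=2, p3=1)
step 2: fire T1:  (p0=1, p1=7, p2=2, p3=1) → (p0=1, p1=5, p2=2, p3=2)
step 3: fire T2:  (p0=1, p1=5, p2=2, p3=2) → (p0=3, p1=5, p2=2, p3=1)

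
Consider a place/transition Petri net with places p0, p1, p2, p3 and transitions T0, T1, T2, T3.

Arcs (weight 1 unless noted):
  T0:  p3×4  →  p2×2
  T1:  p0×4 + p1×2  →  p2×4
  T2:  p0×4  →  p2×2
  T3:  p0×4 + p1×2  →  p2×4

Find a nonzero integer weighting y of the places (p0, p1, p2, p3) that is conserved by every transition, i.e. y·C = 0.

Incidence matrix C (rows=places, cols=transitions):
       T0   T1   T2   T3
   p0   0   -4   -4   -4
   p1   0   -2    0   -2
   p2   2    4    2    4
   p3  -4    0    0    0

Candidate y = [1, 2, 2, 1]; check y·C column-wise:
  col T0: 1·0 + 2·0 + 2·2 + 1·-4 = 0
  col T1: 1·-4 + 2·-2 + 2·4 + 1·0 = 0
  col T2: 1·-4 + 2·0 + 2·2 + 1·0 = 0
  col T3: 1·-4 + 2·-2 + 2·4 + 1·0 = 0

y = (p0:1, p1:2, p2:2, p3:1)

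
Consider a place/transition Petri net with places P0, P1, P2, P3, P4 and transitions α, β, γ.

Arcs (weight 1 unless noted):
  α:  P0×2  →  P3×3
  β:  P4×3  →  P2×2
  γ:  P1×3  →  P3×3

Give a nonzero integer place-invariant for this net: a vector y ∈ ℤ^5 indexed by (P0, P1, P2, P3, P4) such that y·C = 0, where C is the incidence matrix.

y = (P0:3, P1:2, P2:0, P3:2, P4:0)

Incidence matrix C (rows=places, cols=transitions):
        α    β    γ
   P0  -2    0    0
   P1   0    0   -3
   P2   0    2    0
   P3   3    0    3
   P4   0   -3    0

Candidate y = [3, 2, 0, 2, 0]; check y·C column-wise:
  col α: 3·-2 + 2·0 + 2·3 = 0
  col β: 3·0 + 2·0 + 0·2 + 2·0 + 0·-3 = 0
  col γ: 3·0 + 2·-3 + 2·3 = 0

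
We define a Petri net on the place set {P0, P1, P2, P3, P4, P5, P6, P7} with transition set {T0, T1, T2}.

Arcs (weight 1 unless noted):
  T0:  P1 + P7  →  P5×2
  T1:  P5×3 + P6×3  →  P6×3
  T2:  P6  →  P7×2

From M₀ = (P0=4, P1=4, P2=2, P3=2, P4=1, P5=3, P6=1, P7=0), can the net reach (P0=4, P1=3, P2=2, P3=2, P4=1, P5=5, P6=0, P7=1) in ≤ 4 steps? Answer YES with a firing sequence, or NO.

YES — reachable via ⟨T2, T0⟩ (2 firings)

step 1: fire T2:  (P0=4, P1=4, P2=2, P3=2, P4=1, P5=3, P6=1, P7=0) → (P0=4, P1=4, P2=2, P3=2, P4=1, P5=3, P6=0, P7=2)
step 2: fire T0:  (P0=4, P1=4, P2=2, P3=2, P4=1, P5=3, P6=0, P7=2) → (P0=4, P1=3, P2=2, P3=2, P4=1, P5=5, P6=0, P7=1)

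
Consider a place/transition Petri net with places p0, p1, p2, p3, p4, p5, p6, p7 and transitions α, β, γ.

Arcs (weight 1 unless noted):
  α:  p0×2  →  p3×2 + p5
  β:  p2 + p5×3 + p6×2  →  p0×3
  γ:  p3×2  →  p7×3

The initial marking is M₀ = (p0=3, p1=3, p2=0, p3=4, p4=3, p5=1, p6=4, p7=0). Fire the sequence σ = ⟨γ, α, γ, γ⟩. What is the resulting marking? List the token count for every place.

step 1: fire γ:  (p0=3, p1=3, p2=0, p3=4, p4=3, p5=1, p6=4, p7=0) → (p0=3, p1=3, p2=0, p3=2, p4=3, p5=1, p6=4, p7=3)
step 2: fire α:  (p0=3, p1=3, p2=0, p3=2, p4=3, p5=1, p6=4, p7=3) → (p0=1, p1=3, p2=0, p3=4, p4=3, p5=2, p6=4, p7=3)
step 3: fire γ:  (p0=1, p1=3, p2=0, p3=4, p4=3, p5=2, p6=4, p7=3) → (p0=1, p1=3, p2=0, p3=2, p4=3, p5=2, p6=4, p7=6)
step 4: fire γ:  (p0=1, p1=3, p2=0, p3=2, p4=3, p5=2, p6=4, p7=6) → (p0=1, p1=3, p2=0, p3=0, p4=3, p5=2, p6=4, p7=9)

(p0=1, p1=3, p2=0, p3=0, p4=3, p5=2, p6=4, p7=9)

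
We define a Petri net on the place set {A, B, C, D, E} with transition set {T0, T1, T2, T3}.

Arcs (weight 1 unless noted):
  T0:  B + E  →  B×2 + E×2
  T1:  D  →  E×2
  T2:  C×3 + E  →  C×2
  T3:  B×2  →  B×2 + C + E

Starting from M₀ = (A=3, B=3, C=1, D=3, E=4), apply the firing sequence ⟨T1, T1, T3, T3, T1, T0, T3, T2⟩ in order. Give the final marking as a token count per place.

step 1: fire T1:  (A=3, B=3, C=1, D=3, E=4) → (A=3, B=3, C=1, D=2, E=6)
step 2: fire T1:  (A=3, B=3, C=1, D=2, E=6) → (A=3, B=3, C=1, D=1, E=8)
step 3: fire T3:  (A=3, B=3, C=1, D=1, E=8) → (A=3, B=3, C=2, D=1, E=9)
step 4: fire T3:  (A=3, B=3, C=2, D=1, E=9) → (A=3, B=3, C=3, D=1, E=10)
step 5: fire T1:  (A=3, B=3, C=3, D=1, E=10) → (A=3, B=3, C=3, D=0, E=12)
step 6: fire T0:  (A=3, B=3, C=3, D=0, E=12) → (A=3, B=4, C=3, D=0, E=13)
step 7: fire T3:  (A=3, B=4, C=3, D=0, E=13) → (A=3, B=4, C=4, D=0, E=14)
step 8: fire T2:  (A=3, B=4, C=4, D=0, E=14) → (A=3, B=4, C=3, D=0, E=13)

(A=3, B=4, C=3, D=0, E=13)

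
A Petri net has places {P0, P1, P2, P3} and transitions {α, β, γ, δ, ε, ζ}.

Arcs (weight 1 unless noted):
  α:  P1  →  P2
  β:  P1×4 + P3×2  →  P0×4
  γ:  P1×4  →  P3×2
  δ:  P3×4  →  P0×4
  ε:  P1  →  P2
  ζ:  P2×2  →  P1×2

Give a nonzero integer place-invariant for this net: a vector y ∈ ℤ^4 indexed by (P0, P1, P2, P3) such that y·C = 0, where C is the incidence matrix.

Incidence matrix C (rows=places, cols=transitions):
        α    β    γ    δ    ε    ζ
   P0   0    4    0    4    0    0
   P1  -1   -4   -4    0   -1    2
   P2   1    0    0    0    1   -2
   P3   0   -2    2   -4    0    0

Candidate y = [2, 1, 1, 2]; check y·C column-wise:
  col α: 2·0 + 1·-1 + 1·1 + 2·0 = 0
  col β: 2·4 + 1·-4 + 1·0 + 2·-2 = 0
  col γ: 2·0 + 1·-4 + 1·0 + 2·2 = 0
  col δ: 2·4 + 1·0 + 1·0 + 2·-4 = 0
  col ε: 2·0 + 1·-1 + 1·1 + 2·0 = 0
  col ζ: 2·0 + 1·2 + 1·-2 + 2·0 = 0

y = (P0:2, P1:1, P2:1, P3:2)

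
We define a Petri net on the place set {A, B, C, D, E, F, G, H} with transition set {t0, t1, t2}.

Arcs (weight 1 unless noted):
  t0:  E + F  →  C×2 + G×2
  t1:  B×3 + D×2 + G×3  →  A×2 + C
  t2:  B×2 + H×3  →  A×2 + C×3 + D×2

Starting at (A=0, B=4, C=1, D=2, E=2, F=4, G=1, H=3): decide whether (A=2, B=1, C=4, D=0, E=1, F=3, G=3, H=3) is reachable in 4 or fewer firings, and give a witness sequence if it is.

depth 0: 1 marking
depth 1: 3 markings reached so far
depth 2: 6 markings reached so far
depth 3: 8 markings reached so far
depth 4: 8 markings reached so far
(frontier empty at depth 4; search complete)
target is not among the 8 markings reachable within 4 steps

NO — not reachable within 4 firings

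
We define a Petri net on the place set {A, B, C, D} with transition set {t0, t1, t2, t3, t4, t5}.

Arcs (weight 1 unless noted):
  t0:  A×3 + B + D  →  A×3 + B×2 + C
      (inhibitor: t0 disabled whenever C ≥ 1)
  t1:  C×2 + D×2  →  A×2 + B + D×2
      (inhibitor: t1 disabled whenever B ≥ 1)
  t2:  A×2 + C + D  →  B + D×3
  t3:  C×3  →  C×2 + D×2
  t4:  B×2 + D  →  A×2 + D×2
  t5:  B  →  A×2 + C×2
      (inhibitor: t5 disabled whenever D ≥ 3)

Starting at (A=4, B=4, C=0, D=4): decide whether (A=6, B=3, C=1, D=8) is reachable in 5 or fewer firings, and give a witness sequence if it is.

NO — not reachable within 5 firings

depth 0: 1 marking
depth 1: 3 markings reached so far
depth 2: 6 markings reached so far
depth 3: 8 markings reached so far
depth 4: 10 markings reached so far
depth 5: 13 markings reached so far
target is not among the 13 markings reachable within 5 steps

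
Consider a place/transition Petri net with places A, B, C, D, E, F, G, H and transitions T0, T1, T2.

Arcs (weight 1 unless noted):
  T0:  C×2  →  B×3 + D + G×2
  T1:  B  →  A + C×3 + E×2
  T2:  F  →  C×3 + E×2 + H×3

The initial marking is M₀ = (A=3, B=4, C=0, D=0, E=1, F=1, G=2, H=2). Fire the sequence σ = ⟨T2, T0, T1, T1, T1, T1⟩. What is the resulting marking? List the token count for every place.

(A=7, B=3, C=13, D=1, E=11, F=0, G=4, H=5)

step 1: fire T2:  (A=3, B=4, C=0, D=0, E=1, F=1, G=2, H=2) → (A=3, B=4, C=3, D=0, E=3, F=0, G=2, H=5)
step 2: fire T0:  (A=3, B=4, C=3, D=0, E=3, F=0, G=2, H=5) → (A=3, B=7, C=1, D=1, E=3, F=0, G=4, H=5)
step 3: fire T1:  (A=3, B=7, C=1, D=1, E=3, F=0, G=4, H=5) → (A=4, B=6, C=4, D=1, E=5, F=0, G=4, H=5)
step 4: fire T1:  (A=4, B=6, C=4, D=1, E=5, F=0, G=4, H=5) → (A=5, B=5, C=7, D=1, E=7, F=0, G=4, H=5)
step 5: fire T1:  (A=5, B=5, C=7, D=1, E=7, F=0, G=4, H=5) → (A=6, B=4, C=10, D=1, E=9, F=0, G=4, H=5)
step 6: fire T1:  (A=6, B=4, C=10, D=1, E=9, F=0, G=4, H=5) → (A=7, B=3, C=13, D=1, E=11, F=0, G=4, H=5)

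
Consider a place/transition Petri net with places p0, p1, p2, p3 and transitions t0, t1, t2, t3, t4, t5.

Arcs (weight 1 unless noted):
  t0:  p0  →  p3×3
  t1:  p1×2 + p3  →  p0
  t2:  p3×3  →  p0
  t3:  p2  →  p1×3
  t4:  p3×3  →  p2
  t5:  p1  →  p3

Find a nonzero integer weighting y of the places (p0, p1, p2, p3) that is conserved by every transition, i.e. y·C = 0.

Incidence matrix C (rows=places, cols=transitions):
       t0   t1   t2   t3   t4   t5
   p0  -1    1    1    0    0    0
   p1   0   -2    0    3    0   -1
   p2   0    0    0   -1    1    0
   p3   3   -1   -3    0   -3    1

Candidate y = [3, 1, 3, 1]; check y·C column-wise:
  col t0: 3·-1 + 1·0 + 3·0 + 1·3 = 0
  col t1: 3·1 + 1·-2 + 3·0 + 1·-1 = 0
  col t2: 3·1 + 1·0 + 3·0 + 1·-3 = 0
  col t3: 3·0 + 1·3 + 3·-1 + 1·0 = 0
  col t4: 3·0 + 1·0 + 3·1 + 1·-3 = 0
  col t5: 3·0 + 1·-1 + 3·0 + 1·1 = 0

y = (p0:3, p1:1, p2:3, p3:1)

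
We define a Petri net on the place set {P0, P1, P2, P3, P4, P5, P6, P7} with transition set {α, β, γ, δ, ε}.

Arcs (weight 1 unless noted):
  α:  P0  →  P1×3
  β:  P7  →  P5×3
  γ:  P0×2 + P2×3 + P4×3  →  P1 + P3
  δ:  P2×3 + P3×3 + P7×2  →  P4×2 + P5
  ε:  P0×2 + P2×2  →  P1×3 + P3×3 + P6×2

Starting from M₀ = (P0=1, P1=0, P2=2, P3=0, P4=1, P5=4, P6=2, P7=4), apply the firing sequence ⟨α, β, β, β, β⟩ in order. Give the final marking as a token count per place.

(P0=0, P1=3, P2=2, P3=0, P4=1, P5=16, P6=2, P7=0)

step 1: fire α:  (P0=1, P1=0, P2=2, P3=0, P4=1, P5=4, P6=2, P7=4) → (P0=0, P1=3, P2=2, P3=0, P4=1, P5=4, P6=2, P7=4)
step 2: fire β:  (P0=0, P1=3, P2=2, P3=0, P4=1, P5=4, P6=2, P7=4) → (P0=0, P1=3, P2=2, P3=0, P4=1, P5=7, P6=2, P7=3)
step 3: fire β:  (P0=0, P1=3, P2=2, P3=0, P4=1, P5=7, P6=2, P7=3) → (P0=0, P1=3, P2=2, P3=0, P4=1, P5=10, P6=2, P7=2)
step 4: fire β:  (P0=0, P1=3, P2=2, P3=0, P4=1, P5=10, P6=2, P7=2) → (P0=0, P1=3, P2=2, P3=0, P4=1, P5=13, P6=2, P7=1)
step 5: fire β:  (P0=0, P1=3, P2=2, P3=0, P4=1, P5=13, P6=2, P7=1) → (P0=0, P1=3, P2=2, P3=0, P4=1, P5=16, P6=2, P7=0)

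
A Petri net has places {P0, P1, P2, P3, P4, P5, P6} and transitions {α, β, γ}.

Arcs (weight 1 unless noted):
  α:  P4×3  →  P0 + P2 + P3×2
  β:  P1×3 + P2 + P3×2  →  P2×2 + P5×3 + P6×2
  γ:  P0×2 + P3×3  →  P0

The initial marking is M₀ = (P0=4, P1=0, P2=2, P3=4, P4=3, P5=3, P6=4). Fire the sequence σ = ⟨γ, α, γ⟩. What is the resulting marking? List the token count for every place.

(P0=3, P1=0, P2=3, P3=0, P4=0, P5=3, P6=4)

step 1: fire γ:  (P0=4, P1=0, P2=2, P3=4, P4=3, P5=3, P6=4) → (P0=3, P1=0, P2=2, P3=1, P4=3, P5=3, P6=4)
step 2: fire α:  (P0=3, P1=0, P2=2, P3=1, P4=3, P5=3, P6=4) → (P0=4, P1=0, P2=3, P3=3, P4=0, P5=3, P6=4)
step 3: fire γ:  (P0=4, P1=0, P2=3, P3=3, P4=0, P5=3, P6=4) → (P0=3, P1=0, P2=3, P3=0, P4=0, P5=3, P6=4)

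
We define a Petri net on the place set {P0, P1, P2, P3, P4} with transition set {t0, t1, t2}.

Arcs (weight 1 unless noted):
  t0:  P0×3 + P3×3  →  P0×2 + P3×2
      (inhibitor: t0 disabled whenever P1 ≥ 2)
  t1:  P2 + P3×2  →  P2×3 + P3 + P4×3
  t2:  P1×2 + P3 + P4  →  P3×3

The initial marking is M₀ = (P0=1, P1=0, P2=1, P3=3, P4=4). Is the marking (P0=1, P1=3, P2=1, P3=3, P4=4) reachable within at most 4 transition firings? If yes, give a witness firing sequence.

depth 0: 1 marking
depth 1: 2 markings reached so far
depth 2: 3 markings reached so far
depth 3: 3 markings reached so far
(frontier empty at depth 3; search complete)
target is not among the 3 markings reachable within 4 steps

NO — not reachable within 4 firings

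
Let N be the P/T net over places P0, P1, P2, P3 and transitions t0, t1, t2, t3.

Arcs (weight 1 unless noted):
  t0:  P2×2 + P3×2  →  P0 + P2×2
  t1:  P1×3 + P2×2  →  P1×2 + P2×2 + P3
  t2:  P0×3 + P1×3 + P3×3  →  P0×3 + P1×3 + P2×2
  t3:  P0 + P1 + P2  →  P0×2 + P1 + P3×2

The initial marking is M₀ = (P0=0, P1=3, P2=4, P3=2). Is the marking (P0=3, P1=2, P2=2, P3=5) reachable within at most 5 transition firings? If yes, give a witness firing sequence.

step 1: fire t0:  (P0=0, P1=3, P2=4, P3=2) → (P0=1, P1=3, P2=4, P3=0)
step 2: fire t1:  (P0=1, P1=3, P2=4, P3=0) → (P0=1, P1=2, P2=4, P3=1)
step 3: fire t3:  (P0=1, P1=2, P2=4, P3=1) → (P0=2, P1=2, P2=3, P3=3)
step 4: fire t3:  (P0=2, P1=2, P2=3, P3=3) → (P0=3, P1=2, P2=2, P3=5)

YES — reachable via ⟨t0, t1, t3, t3⟩ (4 firings)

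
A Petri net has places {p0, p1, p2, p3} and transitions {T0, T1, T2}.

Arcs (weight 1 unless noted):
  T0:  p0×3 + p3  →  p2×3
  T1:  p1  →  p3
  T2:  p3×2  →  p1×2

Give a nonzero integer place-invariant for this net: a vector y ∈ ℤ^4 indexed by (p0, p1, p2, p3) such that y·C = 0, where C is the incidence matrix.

Incidence matrix C (rows=places, cols=transitions):
       T0   T1   T2
   p0  -3    0    0
   p1   0   -1    2
   p2   3    0    0
   p3  -1    1   -2

Candidate y = [1, 0, 1, 0]; check y·C column-wise:
  col T0: 1·-3 + 1·3 + 0·-1 = 0
  col T1: 1·0 + 0·-1 + 1·0 + 0·1 = 0
  col T2: 1·0 + 0·2 + 1·0 + 0·-2 = 0

y = (p0:1, p1:0, p2:1, p3:0)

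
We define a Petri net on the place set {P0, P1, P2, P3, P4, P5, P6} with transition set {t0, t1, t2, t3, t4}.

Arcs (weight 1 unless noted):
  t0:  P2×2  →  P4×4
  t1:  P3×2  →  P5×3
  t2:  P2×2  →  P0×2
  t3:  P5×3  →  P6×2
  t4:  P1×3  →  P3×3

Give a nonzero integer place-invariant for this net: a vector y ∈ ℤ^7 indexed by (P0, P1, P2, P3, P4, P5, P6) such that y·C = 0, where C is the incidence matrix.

y = (P0:2, P1:0, P2:2, P3:0, P4:1, P5:0, P6:0)

Incidence matrix C (rows=places, cols=transitions):
       t0   t1   t2   t3   t4
   P0   0    0    2    0    0
   P1   0    0    0    0   -3
   P2  -2    0   -2    0    0
   P3   0   -2    0    0    3
   P4   4    0    0    0    0
   P5   0    3    0   -3    0
   P6   0    0    0    2    0

Candidate y = [2, 0, 2, 0, 1, 0, 0]; check y·C column-wise:
  col t0: 2·0 + 2·-2 + 1·4 = 0
  col t1: 2·0 + 2·0 + 0·-2 + 1·0 + 0·3 = 0
  col t2: 2·2 + 2·-2 + 1·0 = 0
  col t3: 2·0 + 2·0 + 1·0 + 0·-3 + 0·2 = 0
  col t4: 2·0 + 0·-3 + 2·0 + 0·3 + 1·0 = 0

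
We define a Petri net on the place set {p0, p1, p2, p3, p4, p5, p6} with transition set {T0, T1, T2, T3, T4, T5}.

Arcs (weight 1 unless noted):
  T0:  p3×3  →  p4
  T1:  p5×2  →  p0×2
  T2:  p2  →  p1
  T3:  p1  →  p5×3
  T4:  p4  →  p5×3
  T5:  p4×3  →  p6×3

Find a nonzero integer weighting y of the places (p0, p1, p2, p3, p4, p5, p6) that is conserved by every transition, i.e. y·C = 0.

Incidence matrix C (rows=places, cols=transitions):
       T0   T1   T2   T3   T4   T5
   p0   0    2    0    0    0    0
   p1   0    0    1   -1    0    0
   p2   0    0   -1    0    0    0
   p3  -3    0    0    0    0    0
   p4   1    0    0    0   -1   -3
   p5   0   -2    0    3    3    0
   p6   0    0    0    0    0    3

Candidate y = [1, 3, 3, 1, 3, 1, 3]; check y·C column-wise:
  col T0: 1·0 + 3·0 + 3·0 + 1·-3 + 3·1 + 1·0 + 3·0 = 0
  col T1: 1·2 + 3·0 + 3·0 + 1·0 + 3·0 + 1·-2 + 3·0 = 0
  col T2: 1·0 + 3·1 + 3·-1 + 1·0 + 3·0 + 1·0 + 3·0 = 0
  col T3: 1·0 + 3·-1 + 3·0 + 1·0 + 3·0 + 1·3 + 3·0 = 0
  col T4: 1·0 + 3·0 + 3·0 + 1·0 + 3·-1 + 1·3 + 3·0 = 0
  col T5: 1·0 + 3·0 + 3·0 + 1·0 + 3·-3 + 1·0 + 3·3 = 0

y = (p0:1, p1:3, p2:3, p3:1, p4:3, p5:1, p6:3)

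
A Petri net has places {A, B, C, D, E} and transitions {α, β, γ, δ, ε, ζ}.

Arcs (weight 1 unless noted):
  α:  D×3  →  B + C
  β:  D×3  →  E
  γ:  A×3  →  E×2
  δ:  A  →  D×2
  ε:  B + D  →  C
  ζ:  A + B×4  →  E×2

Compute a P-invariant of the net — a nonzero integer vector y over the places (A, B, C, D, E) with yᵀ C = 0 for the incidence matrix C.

Incidence matrix C (rows=places, cols=transitions):
        α    β    γ    δ    ε    ζ
    A   0    0   -3   -1    0   -1
    B   1    0    0    0   -1   -4
    C   1    0    0    0    1    0
    D  -3   -3    0    2   -1    0
    E   0    1    2    0    0    2

Candidate y = [2, 1, 2, 1, 3]; check y·C column-wise:
  col α: 2·0 + 1·1 + 2·1 + 1·-3 + 3·0 = 0
  col β: 2·0 + 1·0 + 2·0 + 1·-3 + 3·1 = 0
  col γ: 2·-3 + 1·0 + 2·0 + 1·0 + 3·2 = 0
  col δ: 2·-1 + 1·0 + 2·0 + 1·2 + 3·0 = 0
  col ε: 2·0 + 1·-1 + 2·1 + 1·-1 + 3·0 = 0
  col ζ: 2·-1 + 1·-4 + 2·0 + 1·0 + 3·2 = 0

y = (A:2, B:1, C:2, D:1, E:3)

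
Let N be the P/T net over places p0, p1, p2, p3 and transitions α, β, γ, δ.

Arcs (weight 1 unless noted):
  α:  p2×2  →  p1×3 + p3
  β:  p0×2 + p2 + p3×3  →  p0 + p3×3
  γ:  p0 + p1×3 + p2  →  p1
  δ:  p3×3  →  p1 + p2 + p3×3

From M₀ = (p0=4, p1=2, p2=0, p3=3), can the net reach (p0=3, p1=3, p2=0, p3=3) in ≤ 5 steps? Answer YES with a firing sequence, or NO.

step 1: fire δ:  (p0=4, p1=2, p2=0, p3=3) → (p0=4, p1=3, p2=1, p3=3)
step 2: fire β:  (p0=4, p1=3, p2=1, p3=3) → (p0=3, p1=3, p2=0, p3=3)

YES — reachable via ⟨δ, β⟩ (2 firings)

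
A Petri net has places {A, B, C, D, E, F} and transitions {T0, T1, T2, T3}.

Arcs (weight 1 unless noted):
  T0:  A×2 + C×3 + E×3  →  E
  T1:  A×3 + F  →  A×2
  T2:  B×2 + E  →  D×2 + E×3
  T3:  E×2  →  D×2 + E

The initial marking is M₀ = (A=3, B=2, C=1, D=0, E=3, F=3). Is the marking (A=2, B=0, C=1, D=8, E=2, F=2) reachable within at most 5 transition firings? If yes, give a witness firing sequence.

YES — reachable via ⟨T1, T2, T3, T3, T3⟩ (5 firings)

step 1: fire T1:  (A=3, B=2, C=1, D=0, E=3, F=3) → (A=2, B=2, C=1, D=0, E=3, F=2)
step 2: fire T2:  (A=2, B=2, C=1, D=0, E=3, F=2) → (A=2, B=0, C=1, D=2, E=5, F=2)
step 3: fire T3:  (A=2, B=0, C=1, D=2, E=5, F=2) → (A=2, B=0, C=1, D=4, E=4, F=2)
step 4: fire T3:  (A=2, B=0, C=1, D=4, E=4, F=2) → (A=2, B=0, C=1, D=6, E=3, F=2)
step 5: fire T3:  (A=2, B=0, C=1, D=6, E=3, F=2) → (A=2, B=0, C=1, D=8, E=2, F=2)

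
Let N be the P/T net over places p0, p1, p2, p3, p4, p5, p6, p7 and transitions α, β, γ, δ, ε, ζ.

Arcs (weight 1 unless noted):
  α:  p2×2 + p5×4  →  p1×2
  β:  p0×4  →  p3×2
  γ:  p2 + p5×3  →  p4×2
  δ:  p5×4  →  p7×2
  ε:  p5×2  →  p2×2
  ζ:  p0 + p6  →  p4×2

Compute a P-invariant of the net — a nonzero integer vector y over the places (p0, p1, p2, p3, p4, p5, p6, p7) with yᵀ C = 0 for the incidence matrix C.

y = (p0:1, p1:0, p2:0, p3:2, p4:0, p5:0, p6:-1, p7:0)

Incidence matrix C (rows=places, cols=transitions):
        α    β    γ    δ    ε    ζ
   p0   0   -4    0    0    0   -1
   p1   2    0    0    0    0    0
   p2  -2    0   -1    0    2    0
   p3   0    2    0    0    0    0
   p4   0    0    2    0    0    2
   p5  -4    0   -3   -4   -2    0
   p6   0    0    0    0    0   -1
   p7   0    0    0    2    0    0

Candidate y = [1, 0, 0, 2, 0, 0, -1, 0]; check y·C column-wise:
  col α: 1·0 + 0·2 + 0·-2 + 2·0 + 0·-4 + -1·0 = 0
  col β: 1·-4 + 2·2 + -1·0 = 0
  col γ: 1·0 + 0·-1 + 2·0 + 0·2 + 0·-3 + -1·0 = 0
  col δ: 1·0 + 2·0 + 0·-4 + -1·0 + 0·2 = 0
  col ε: 1·0 + 0·2 + 2·0 + 0·-2 + -1·0 = 0
  col ζ: 1·-1 + 2·0 + 0·2 + -1·-1 = 0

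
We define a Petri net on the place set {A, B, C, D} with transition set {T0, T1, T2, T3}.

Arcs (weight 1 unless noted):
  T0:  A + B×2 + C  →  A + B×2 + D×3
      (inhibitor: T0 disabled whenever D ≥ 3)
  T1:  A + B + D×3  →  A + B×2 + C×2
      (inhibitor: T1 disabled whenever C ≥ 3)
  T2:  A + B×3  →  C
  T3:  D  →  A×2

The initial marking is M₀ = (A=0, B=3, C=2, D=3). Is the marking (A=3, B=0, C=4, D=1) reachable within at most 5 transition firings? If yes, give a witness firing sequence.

NO — not reachable within 5 firings

depth 0: 1 marking
depth 1: 2 markings reached so far
depth 2: 5 markings reached so far
depth 3: 10 markings reached so far
depth 4: 16 markings reached so far
depth 5: 23 markings reached so far
target is not among the 23 markings reachable within 5 steps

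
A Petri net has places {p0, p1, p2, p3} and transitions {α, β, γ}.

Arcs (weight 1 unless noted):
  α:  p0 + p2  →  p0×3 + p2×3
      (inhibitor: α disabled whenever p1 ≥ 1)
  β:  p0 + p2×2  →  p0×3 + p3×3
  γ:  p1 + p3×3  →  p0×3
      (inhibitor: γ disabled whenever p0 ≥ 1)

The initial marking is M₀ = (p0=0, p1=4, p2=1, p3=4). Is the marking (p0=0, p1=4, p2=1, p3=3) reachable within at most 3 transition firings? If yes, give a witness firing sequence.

NO — not reachable within 3 firings

depth 0: 1 marking
depth 1: 2 markings reached so far
depth 2: 2 markings reached so far
(frontier empty at depth 2; search complete)
target is not among the 2 markings reachable within 3 steps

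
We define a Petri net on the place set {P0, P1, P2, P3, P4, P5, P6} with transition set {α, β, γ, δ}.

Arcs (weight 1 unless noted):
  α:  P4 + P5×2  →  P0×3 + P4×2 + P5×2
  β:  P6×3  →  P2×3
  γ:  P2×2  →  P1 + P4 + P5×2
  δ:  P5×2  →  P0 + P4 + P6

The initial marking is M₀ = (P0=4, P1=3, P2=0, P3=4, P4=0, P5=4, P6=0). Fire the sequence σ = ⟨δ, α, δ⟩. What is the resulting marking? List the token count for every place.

(P0=9, P1=3, P2=0, P3=4, P4=3, P5=0, P6=2)

step 1: fire δ:  (P0=4, P1=3, P2=0, P3=4, P4=0, P5=4, P6=0) → (P0=5, P1=3, P2=0, P3=4, P4=1, P5=2, P6=1)
step 2: fire α:  (P0=5, P1=3, P2=0, P3=4, P4=1, P5=2, P6=1) → (P0=8, P1=3, P2=0, P3=4, P4=2, P5=2, P6=1)
step 3: fire δ:  (P0=8, P1=3, P2=0, P3=4, P4=2, P5=2, P6=1) → (P0=9, P1=3, P2=0, P3=4, P4=3, P5=0, P6=2)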